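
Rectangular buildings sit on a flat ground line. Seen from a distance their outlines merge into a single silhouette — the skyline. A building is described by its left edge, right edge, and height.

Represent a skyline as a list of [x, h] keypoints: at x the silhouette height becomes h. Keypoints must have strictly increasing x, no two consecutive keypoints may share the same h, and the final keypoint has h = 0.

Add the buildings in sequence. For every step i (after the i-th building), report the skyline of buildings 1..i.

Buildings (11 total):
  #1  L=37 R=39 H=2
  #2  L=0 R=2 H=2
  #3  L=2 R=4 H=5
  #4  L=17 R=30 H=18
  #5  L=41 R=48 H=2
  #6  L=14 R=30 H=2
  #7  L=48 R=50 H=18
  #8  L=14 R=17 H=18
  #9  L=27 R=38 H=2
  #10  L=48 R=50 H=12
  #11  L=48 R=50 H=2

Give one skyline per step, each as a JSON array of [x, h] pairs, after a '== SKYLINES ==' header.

== SKYLINES ==
[[37,2],[39,0]]
[[0,2],[2,0],[37,2],[39,0]]
[[0,2],[2,5],[4,0],[37,2],[39,0]]
[[0,2],[2,5],[4,0],[17,18],[30,0],[37,2],[39,0]]
[[0,2],[2,5],[4,0],[17,18],[30,0],[37,2],[39,0],[41,2],[48,0]]
[[0,2],[2,5],[4,0],[14,2],[17,18],[30,0],[37,2],[39,0],[41,2],[48,0]]
[[0,2],[2,5],[4,0],[14,2],[17,18],[30,0],[37,2],[39,0],[41,2],[48,18],[50,0]]
[[0,2],[2,5],[4,0],[14,18],[30,0],[37,2],[39,0],[41,2],[48,18],[50,0]]
[[0,2],[2,5],[4,0],[14,18],[30,2],[39,0],[41,2],[48,18],[50,0]]
[[0,2],[2,5],[4,0],[14,18],[30,2],[39,0],[41,2],[48,18],[50,0]]
[[0,2],[2,5],[4,0],[14,18],[30,2],[39,0],[41,2],[48,18],[50,0]]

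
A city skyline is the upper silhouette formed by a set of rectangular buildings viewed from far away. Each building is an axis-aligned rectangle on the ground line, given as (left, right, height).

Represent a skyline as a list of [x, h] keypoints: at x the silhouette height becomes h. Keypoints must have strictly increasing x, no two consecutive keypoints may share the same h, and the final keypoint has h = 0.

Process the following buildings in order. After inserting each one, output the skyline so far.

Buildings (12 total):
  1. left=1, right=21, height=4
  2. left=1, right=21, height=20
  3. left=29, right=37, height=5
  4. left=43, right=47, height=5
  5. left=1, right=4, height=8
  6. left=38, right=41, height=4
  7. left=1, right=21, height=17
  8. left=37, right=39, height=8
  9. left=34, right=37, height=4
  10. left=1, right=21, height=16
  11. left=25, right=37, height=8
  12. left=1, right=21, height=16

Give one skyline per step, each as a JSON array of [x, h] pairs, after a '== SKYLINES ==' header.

== SKYLINES ==
[[1,4],[21,0]]
[[1,20],[21,0]]
[[1,20],[21,0],[29,5],[37,0]]
[[1,20],[21,0],[29,5],[37,0],[43,5],[47,0]]
[[1,20],[21,0],[29,5],[37,0],[43,5],[47,0]]
[[1,20],[21,0],[29,5],[37,0],[38,4],[41,0],[43,5],[47,0]]
[[1,20],[21,0],[29,5],[37,0],[38,4],[41,0],[43,5],[47,0]]
[[1,20],[21,0],[29,5],[37,8],[39,4],[41,0],[43,5],[47,0]]
[[1,20],[21,0],[29,5],[37,8],[39,4],[41,0],[43,5],[47,0]]
[[1,20],[21,0],[29,5],[37,8],[39,4],[41,0],[43,5],[47,0]]
[[1,20],[21,0],[25,8],[39,4],[41,0],[43,5],[47,0]]
[[1,20],[21,0],[25,8],[39,4],[41,0],[43,5],[47,0]]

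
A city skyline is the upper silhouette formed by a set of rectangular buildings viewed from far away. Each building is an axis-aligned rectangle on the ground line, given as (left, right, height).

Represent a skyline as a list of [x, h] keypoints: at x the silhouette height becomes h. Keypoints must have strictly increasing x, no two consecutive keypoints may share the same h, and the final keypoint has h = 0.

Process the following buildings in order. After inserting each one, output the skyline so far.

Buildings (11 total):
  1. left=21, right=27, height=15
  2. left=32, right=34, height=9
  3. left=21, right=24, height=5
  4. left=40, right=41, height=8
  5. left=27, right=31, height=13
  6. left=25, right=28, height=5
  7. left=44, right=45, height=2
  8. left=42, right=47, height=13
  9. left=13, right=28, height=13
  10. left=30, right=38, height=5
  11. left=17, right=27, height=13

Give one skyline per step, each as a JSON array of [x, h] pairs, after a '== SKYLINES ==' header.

== SKYLINES ==
[[21,15],[27,0]]
[[21,15],[27,0],[32,9],[34,0]]
[[21,15],[27,0],[32,9],[34,0]]
[[21,15],[27,0],[32,9],[34,0],[40,8],[41,0]]
[[21,15],[27,13],[31,0],[32,9],[34,0],[40,8],[41,0]]
[[21,15],[27,13],[31,0],[32,9],[34,0],[40,8],[41,0]]
[[21,15],[27,13],[31,0],[32,9],[34,0],[40,8],[41,0],[44,2],[45,0]]
[[21,15],[27,13],[31,0],[32,9],[34,0],[40,8],[41,0],[42,13],[47,0]]
[[13,13],[21,15],[27,13],[31,0],[32,9],[34,0],[40,8],[41,0],[42,13],[47,0]]
[[13,13],[21,15],[27,13],[31,5],[32,9],[34,5],[38,0],[40,8],[41,0],[42,13],[47,0]]
[[13,13],[21,15],[27,13],[31,5],[32,9],[34,5],[38,0],[40,8],[41,0],[42,13],[47,0]]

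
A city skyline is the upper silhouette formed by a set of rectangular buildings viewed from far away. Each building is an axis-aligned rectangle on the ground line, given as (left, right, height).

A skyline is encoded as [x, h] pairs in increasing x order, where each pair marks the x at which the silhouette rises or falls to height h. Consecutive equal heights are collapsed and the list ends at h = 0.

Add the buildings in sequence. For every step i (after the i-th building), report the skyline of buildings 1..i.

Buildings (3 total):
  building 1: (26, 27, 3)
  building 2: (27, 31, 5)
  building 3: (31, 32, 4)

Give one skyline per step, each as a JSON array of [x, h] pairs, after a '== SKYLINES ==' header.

== SKYLINES ==
[[26,3],[27,0]]
[[26,3],[27,5],[31,0]]
[[26,3],[27,5],[31,4],[32,0]]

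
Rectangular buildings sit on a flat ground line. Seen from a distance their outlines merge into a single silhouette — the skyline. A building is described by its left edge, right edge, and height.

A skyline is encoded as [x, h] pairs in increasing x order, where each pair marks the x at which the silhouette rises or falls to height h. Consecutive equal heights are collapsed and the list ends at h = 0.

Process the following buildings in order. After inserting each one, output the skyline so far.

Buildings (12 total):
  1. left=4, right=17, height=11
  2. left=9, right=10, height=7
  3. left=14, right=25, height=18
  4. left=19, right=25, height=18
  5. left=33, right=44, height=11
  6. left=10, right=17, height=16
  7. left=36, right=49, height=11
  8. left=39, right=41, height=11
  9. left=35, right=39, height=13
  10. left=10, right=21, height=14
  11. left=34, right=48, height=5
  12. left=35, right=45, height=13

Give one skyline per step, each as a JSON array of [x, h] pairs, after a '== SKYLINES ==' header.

== SKYLINES ==
[[4,11],[17,0]]
[[4,11],[17,0]]
[[4,11],[14,18],[25,0]]
[[4,11],[14,18],[25,0]]
[[4,11],[14,18],[25,0],[33,11],[44,0]]
[[4,11],[10,16],[14,18],[25,0],[33,11],[44,0]]
[[4,11],[10,16],[14,18],[25,0],[33,11],[49,0]]
[[4,11],[10,16],[14,18],[25,0],[33,11],[49,0]]
[[4,11],[10,16],[14,18],[25,0],[33,11],[35,13],[39,11],[49,0]]
[[4,11],[10,16],[14,18],[25,0],[33,11],[35,13],[39,11],[49,0]]
[[4,11],[10,16],[14,18],[25,0],[33,11],[35,13],[39,11],[49,0]]
[[4,11],[10,16],[14,18],[25,0],[33,11],[35,13],[45,11],[49,0]]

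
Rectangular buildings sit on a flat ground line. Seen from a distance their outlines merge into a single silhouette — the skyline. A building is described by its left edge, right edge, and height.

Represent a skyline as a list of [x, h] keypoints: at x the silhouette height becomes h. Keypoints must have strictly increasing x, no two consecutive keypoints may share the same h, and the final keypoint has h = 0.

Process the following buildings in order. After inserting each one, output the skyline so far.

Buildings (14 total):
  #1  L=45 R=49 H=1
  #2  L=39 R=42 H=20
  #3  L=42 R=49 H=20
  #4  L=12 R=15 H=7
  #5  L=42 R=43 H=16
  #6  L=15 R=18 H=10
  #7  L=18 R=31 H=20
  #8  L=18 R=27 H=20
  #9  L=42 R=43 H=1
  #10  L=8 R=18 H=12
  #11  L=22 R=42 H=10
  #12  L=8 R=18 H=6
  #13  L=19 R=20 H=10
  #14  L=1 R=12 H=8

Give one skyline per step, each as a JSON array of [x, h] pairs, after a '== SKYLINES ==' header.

== SKYLINES ==
[[45,1],[49,0]]
[[39,20],[42,0],[45,1],[49,0]]
[[39,20],[49,0]]
[[12,7],[15,0],[39,20],[49,0]]
[[12,7],[15,0],[39,20],[49,0]]
[[12,7],[15,10],[18,0],[39,20],[49,0]]
[[12,7],[15,10],[18,20],[31,0],[39,20],[49,0]]
[[12,7],[15,10],[18,20],[31,0],[39,20],[49,0]]
[[12,7],[15,10],[18,20],[31,0],[39,20],[49,0]]
[[8,12],[18,20],[31,0],[39,20],[49,0]]
[[8,12],[18,20],[31,10],[39,20],[49,0]]
[[8,12],[18,20],[31,10],[39,20],[49,0]]
[[8,12],[18,20],[31,10],[39,20],[49,0]]
[[1,8],[8,12],[18,20],[31,10],[39,20],[49,0]]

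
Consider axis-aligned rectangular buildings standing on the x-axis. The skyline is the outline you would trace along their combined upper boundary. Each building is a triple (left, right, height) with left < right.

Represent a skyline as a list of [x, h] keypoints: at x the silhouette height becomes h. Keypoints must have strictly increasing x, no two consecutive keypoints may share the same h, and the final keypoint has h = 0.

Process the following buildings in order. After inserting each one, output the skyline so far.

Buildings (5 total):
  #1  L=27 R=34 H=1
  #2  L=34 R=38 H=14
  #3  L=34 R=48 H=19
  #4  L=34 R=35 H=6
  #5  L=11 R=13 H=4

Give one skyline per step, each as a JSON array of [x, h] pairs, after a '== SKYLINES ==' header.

== SKYLINES ==
[[27,1],[34,0]]
[[27,1],[34,14],[38,0]]
[[27,1],[34,19],[48,0]]
[[27,1],[34,19],[48,0]]
[[11,4],[13,0],[27,1],[34,19],[48,0]]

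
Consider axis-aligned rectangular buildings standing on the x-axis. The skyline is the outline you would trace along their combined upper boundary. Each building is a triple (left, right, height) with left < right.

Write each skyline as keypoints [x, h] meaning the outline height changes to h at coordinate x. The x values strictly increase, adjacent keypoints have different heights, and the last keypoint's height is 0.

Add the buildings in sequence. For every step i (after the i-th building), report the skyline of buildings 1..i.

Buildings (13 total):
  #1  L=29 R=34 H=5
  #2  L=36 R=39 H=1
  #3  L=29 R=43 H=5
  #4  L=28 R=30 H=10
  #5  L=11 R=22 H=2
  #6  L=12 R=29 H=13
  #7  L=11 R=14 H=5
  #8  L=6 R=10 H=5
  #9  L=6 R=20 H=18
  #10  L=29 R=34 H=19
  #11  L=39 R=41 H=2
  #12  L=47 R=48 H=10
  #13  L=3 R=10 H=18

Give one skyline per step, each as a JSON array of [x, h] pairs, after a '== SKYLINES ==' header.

== SKYLINES ==
[[29,5],[34,0]]
[[29,5],[34,0],[36,1],[39,0]]
[[29,5],[43,0]]
[[28,10],[30,5],[43,0]]
[[11,2],[22,0],[28,10],[30,5],[43,0]]
[[11,2],[12,13],[29,10],[30,5],[43,0]]
[[11,5],[12,13],[29,10],[30,5],[43,0]]
[[6,5],[10,0],[11,5],[12,13],[29,10],[30,5],[43,0]]
[[6,18],[20,13],[29,10],[30,5],[43,0]]
[[6,18],[20,13],[29,19],[34,5],[43,0]]
[[6,18],[20,13],[29,19],[34,5],[43,0]]
[[6,18],[20,13],[29,19],[34,5],[43,0],[47,10],[48,0]]
[[3,18],[20,13],[29,19],[34,5],[43,0],[47,10],[48,0]]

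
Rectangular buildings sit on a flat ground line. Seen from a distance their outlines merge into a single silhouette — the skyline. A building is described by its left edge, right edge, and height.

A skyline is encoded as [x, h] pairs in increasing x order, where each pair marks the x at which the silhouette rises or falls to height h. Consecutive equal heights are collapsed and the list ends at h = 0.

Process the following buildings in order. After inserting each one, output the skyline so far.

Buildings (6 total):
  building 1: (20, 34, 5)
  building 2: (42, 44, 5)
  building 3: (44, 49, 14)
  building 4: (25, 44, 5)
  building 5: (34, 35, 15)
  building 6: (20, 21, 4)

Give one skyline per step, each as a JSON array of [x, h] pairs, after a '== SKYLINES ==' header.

== SKYLINES ==
[[20,5],[34,0]]
[[20,5],[34,0],[42,5],[44,0]]
[[20,5],[34,0],[42,5],[44,14],[49,0]]
[[20,5],[44,14],[49,0]]
[[20,5],[34,15],[35,5],[44,14],[49,0]]
[[20,5],[34,15],[35,5],[44,14],[49,0]]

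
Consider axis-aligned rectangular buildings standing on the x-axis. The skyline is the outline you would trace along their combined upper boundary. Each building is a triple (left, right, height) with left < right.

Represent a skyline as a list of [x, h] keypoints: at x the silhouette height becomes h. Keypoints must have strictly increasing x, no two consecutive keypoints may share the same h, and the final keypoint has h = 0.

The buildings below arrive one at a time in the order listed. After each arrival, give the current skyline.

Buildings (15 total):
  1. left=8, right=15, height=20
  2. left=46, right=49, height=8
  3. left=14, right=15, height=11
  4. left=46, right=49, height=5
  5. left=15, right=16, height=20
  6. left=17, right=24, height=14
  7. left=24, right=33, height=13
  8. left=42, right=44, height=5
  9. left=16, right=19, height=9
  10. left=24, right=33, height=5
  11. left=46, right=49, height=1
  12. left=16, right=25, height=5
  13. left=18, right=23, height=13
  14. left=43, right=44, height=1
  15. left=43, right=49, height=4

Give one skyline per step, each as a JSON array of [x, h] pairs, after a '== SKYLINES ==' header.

== SKYLINES ==
[[8,20],[15,0]]
[[8,20],[15,0],[46,8],[49,0]]
[[8,20],[15,0],[46,8],[49,0]]
[[8,20],[15,0],[46,8],[49,0]]
[[8,20],[16,0],[46,8],[49,0]]
[[8,20],[16,0],[17,14],[24,0],[46,8],[49,0]]
[[8,20],[16,0],[17,14],[24,13],[33,0],[46,8],[49,0]]
[[8,20],[16,0],[17,14],[24,13],[33,0],[42,5],[44,0],[46,8],[49,0]]
[[8,20],[16,9],[17,14],[24,13],[33,0],[42,5],[44,0],[46,8],[49,0]]
[[8,20],[16,9],[17,14],[24,13],[33,0],[42,5],[44,0],[46,8],[49,0]]
[[8,20],[16,9],[17,14],[24,13],[33,0],[42,5],[44,0],[46,8],[49,0]]
[[8,20],[16,9],[17,14],[24,13],[33,0],[42,5],[44,0],[46,8],[49,0]]
[[8,20],[16,9],[17,14],[24,13],[33,0],[42,5],[44,0],[46,8],[49,0]]
[[8,20],[16,9],[17,14],[24,13],[33,0],[42,5],[44,0],[46,8],[49,0]]
[[8,20],[16,9],[17,14],[24,13],[33,0],[42,5],[44,4],[46,8],[49,0]]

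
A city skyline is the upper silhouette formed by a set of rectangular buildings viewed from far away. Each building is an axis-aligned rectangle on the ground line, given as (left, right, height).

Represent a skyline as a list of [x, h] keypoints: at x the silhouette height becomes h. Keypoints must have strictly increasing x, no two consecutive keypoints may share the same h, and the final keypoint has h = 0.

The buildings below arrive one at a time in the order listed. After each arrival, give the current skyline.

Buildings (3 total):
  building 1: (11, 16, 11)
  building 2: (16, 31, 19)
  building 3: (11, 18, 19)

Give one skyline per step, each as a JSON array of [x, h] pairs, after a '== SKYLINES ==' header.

== SKYLINES ==
[[11,11],[16,0]]
[[11,11],[16,19],[31,0]]
[[11,19],[31,0]]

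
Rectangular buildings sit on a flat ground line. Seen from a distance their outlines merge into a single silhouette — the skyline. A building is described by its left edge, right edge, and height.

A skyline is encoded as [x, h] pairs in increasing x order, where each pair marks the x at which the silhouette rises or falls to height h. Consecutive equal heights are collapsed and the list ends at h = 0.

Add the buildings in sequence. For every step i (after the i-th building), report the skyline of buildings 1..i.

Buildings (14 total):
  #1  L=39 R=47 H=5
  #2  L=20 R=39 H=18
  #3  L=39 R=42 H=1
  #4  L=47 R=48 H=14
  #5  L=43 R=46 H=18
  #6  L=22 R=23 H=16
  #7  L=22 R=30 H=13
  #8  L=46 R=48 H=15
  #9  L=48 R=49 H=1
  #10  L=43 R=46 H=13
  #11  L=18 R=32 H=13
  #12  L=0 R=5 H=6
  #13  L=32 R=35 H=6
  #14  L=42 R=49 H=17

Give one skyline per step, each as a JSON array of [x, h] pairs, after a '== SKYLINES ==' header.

== SKYLINES ==
[[39,5],[47,0]]
[[20,18],[39,5],[47,0]]
[[20,18],[39,5],[47,0]]
[[20,18],[39,5],[47,14],[48,0]]
[[20,18],[39,5],[43,18],[46,5],[47,14],[48,0]]
[[20,18],[39,5],[43,18],[46,5],[47,14],[48,0]]
[[20,18],[39,5],[43,18],[46,5],[47,14],[48,0]]
[[20,18],[39,5],[43,18],[46,15],[48,0]]
[[20,18],[39,5],[43,18],[46,15],[48,1],[49,0]]
[[20,18],[39,5],[43,18],[46,15],[48,1],[49,0]]
[[18,13],[20,18],[39,5],[43,18],[46,15],[48,1],[49,0]]
[[0,6],[5,0],[18,13],[20,18],[39,5],[43,18],[46,15],[48,1],[49,0]]
[[0,6],[5,0],[18,13],[20,18],[39,5],[43,18],[46,15],[48,1],[49,0]]
[[0,6],[5,0],[18,13],[20,18],[39,5],[42,17],[43,18],[46,17],[49,0]]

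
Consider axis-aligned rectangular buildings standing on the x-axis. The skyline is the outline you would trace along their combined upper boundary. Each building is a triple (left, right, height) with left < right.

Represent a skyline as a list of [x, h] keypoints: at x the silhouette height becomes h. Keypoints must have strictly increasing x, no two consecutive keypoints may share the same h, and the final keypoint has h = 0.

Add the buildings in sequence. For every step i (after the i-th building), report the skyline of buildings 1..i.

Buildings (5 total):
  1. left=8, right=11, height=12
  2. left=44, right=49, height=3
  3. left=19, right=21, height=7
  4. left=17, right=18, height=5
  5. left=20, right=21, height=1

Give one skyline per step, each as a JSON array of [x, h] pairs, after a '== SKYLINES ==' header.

== SKYLINES ==
[[8,12],[11,0]]
[[8,12],[11,0],[44,3],[49,0]]
[[8,12],[11,0],[19,7],[21,0],[44,3],[49,0]]
[[8,12],[11,0],[17,5],[18,0],[19,7],[21,0],[44,3],[49,0]]
[[8,12],[11,0],[17,5],[18,0],[19,7],[21,0],[44,3],[49,0]]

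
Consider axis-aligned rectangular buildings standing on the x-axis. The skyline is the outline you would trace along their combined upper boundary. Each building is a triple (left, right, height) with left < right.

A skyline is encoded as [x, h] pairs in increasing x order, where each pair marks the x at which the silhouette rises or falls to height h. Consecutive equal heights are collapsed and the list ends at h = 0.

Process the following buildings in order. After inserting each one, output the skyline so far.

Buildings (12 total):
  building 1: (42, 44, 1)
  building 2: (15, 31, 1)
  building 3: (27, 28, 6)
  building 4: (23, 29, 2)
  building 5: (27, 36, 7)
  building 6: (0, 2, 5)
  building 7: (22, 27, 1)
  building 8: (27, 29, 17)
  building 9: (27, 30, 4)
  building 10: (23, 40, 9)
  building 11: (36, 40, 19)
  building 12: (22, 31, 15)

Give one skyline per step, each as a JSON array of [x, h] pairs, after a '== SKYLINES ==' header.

== SKYLINES ==
[[42,1],[44,0]]
[[15,1],[31,0],[42,1],[44,0]]
[[15,1],[27,6],[28,1],[31,0],[42,1],[44,0]]
[[15,1],[23,2],[27,6],[28,2],[29,1],[31,0],[42,1],[44,0]]
[[15,1],[23,2],[27,7],[36,0],[42,1],[44,0]]
[[0,5],[2,0],[15,1],[23,2],[27,7],[36,0],[42,1],[44,0]]
[[0,5],[2,0],[15,1],[23,2],[27,7],[36,0],[42,1],[44,0]]
[[0,5],[2,0],[15,1],[23,2],[27,17],[29,7],[36,0],[42,1],[44,0]]
[[0,5],[2,0],[15,1],[23,2],[27,17],[29,7],[36,0],[42,1],[44,0]]
[[0,5],[2,0],[15,1],[23,9],[27,17],[29,9],[40,0],[42,1],[44,0]]
[[0,5],[2,0],[15,1],[23,9],[27,17],[29,9],[36,19],[40,0],[42,1],[44,0]]
[[0,5],[2,0],[15,1],[22,15],[27,17],[29,15],[31,9],[36,19],[40,0],[42,1],[44,0]]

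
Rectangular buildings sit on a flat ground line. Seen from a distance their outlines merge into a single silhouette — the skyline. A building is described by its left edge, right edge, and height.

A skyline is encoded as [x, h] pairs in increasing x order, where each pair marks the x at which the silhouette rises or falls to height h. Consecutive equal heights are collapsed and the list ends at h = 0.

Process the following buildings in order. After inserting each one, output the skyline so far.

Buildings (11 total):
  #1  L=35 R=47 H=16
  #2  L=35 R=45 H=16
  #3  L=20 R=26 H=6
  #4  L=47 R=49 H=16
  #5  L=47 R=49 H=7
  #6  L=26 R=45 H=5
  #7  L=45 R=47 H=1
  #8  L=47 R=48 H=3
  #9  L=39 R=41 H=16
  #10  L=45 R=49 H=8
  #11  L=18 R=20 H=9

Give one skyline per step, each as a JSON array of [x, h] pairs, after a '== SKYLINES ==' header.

== SKYLINES ==
[[35,16],[47,0]]
[[35,16],[47,0]]
[[20,6],[26,0],[35,16],[47,0]]
[[20,6],[26,0],[35,16],[49,0]]
[[20,6],[26,0],[35,16],[49,0]]
[[20,6],[26,5],[35,16],[49,0]]
[[20,6],[26,5],[35,16],[49,0]]
[[20,6],[26,5],[35,16],[49,0]]
[[20,6],[26,5],[35,16],[49,0]]
[[20,6],[26,5],[35,16],[49,0]]
[[18,9],[20,6],[26,5],[35,16],[49,0]]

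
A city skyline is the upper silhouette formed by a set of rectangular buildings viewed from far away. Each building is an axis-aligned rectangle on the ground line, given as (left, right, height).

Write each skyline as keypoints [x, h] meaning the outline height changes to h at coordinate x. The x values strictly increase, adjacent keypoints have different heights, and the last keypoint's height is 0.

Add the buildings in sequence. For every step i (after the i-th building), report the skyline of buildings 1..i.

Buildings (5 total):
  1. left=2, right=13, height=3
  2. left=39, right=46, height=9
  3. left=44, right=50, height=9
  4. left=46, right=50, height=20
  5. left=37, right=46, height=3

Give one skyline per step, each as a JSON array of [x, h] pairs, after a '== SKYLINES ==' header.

== SKYLINES ==
[[2,3],[13,0]]
[[2,3],[13,0],[39,9],[46,0]]
[[2,3],[13,0],[39,9],[50,0]]
[[2,3],[13,0],[39,9],[46,20],[50,0]]
[[2,3],[13,0],[37,3],[39,9],[46,20],[50,0]]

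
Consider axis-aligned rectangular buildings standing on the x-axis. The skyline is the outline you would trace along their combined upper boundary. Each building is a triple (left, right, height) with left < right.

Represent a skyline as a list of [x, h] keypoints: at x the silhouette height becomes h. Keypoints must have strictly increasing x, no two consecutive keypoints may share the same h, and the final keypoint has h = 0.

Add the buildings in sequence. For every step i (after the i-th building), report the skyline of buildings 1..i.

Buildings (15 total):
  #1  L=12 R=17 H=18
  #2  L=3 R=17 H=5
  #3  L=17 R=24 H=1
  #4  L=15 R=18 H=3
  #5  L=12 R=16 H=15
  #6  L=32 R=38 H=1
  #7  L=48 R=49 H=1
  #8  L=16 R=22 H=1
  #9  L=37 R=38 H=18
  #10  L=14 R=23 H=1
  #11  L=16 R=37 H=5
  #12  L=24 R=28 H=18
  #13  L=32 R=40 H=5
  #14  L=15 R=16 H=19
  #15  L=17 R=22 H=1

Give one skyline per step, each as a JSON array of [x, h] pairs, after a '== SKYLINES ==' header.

== SKYLINES ==
[[12,18],[17,0]]
[[3,5],[12,18],[17,0]]
[[3,5],[12,18],[17,1],[24,0]]
[[3,5],[12,18],[17,3],[18,1],[24,0]]
[[3,5],[12,18],[17,3],[18,1],[24,0]]
[[3,5],[12,18],[17,3],[18,1],[24,0],[32,1],[38,0]]
[[3,5],[12,18],[17,3],[18,1],[24,0],[32,1],[38,0],[48,1],[49,0]]
[[3,5],[12,18],[17,3],[18,1],[24,0],[32,1],[38,0],[48,1],[49,0]]
[[3,5],[12,18],[17,3],[18,1],[24,0],[32,1],[37,18],[38,0],[48,1],[49,0]]
[[3,5],[12,18],[17,3],[18,1],[24,0],[32,1],[37,18],[38,0],[48,1],[49,0]]
[[3,5],[12,18],[17,5],[37,18],[38,0],[48,1],[49,0]]
[[3,5],[12,18],[17,5],[24,18],[28,5],[37,18],[38,0],[48,1],[49,0]]
[[3,5],[12,18],[17,5],[24,18],[28,5],[37,18],[38,5],[40,0],[48,1],[49,0]]
[[3,5],[12,18],[15,19],[16,18],[17,5],[24,18],[28,5],[37,18],[38,5],[40,0],[48,1],[49,0]]
[[3,5],[12,18],[15,19],[16,18],[17,5],[24,18],[28,5],[37,18],[38,5],[40,0],[48,1],[49,0]]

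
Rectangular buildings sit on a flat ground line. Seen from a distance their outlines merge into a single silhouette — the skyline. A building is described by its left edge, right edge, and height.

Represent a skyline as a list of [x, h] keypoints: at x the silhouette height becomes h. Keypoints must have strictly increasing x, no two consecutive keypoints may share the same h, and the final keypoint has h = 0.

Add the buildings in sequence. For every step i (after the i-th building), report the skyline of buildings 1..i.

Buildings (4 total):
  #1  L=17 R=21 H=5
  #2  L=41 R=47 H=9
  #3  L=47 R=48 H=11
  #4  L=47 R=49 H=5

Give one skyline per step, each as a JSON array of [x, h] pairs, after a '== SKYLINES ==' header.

== SKYLINES ==
[[17,5],[21,0]]
[[17,5],[21,0],[41,9],[47,0]]
[[17,5],[21,0],[41,9],[47,11],[48,0]]
[[17,5],[21,0],[41,9],[47,11],[48,5],[49,0]]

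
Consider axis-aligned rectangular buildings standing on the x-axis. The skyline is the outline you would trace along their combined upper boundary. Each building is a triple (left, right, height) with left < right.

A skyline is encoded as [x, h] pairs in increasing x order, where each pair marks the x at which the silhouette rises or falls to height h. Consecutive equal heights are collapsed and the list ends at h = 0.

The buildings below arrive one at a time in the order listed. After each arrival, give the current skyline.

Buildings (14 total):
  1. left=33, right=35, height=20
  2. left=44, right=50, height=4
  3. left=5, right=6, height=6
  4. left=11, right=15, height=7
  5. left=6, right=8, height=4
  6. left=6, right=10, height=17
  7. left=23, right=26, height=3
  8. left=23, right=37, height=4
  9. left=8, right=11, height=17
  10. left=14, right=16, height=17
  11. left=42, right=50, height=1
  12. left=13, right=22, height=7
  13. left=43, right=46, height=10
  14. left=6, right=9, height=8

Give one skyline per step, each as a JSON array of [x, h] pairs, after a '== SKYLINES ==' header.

== SKYLINES ==
[[33,20],[35,0]]
[[33,20],[35,0],[44,4],[50,0]]
[[5,6],[6,0],[33,20],[35,0],[44,4],[50,0]]
[[5,6],[6,0],[11,7],[15,0],[33,20],[35,0],[44,4],[50,0]]
[[5,6],[6,4],[8,0],[11,7],[15,0],[33,20],[35,0],[44,4],[50,0]]
[[5,6],[6,17],[10,0],[11,7],[15,0],[33,20],[35,0],[44,4],[50,0]]
[[5,6],[6,17],[10,0],[11,7],[15,0],[23,3],[26,0],[33,20],[35,0],[44,4],[50,0]]
[[5,6],[6,17],[10,0],[11,7],[15,0],[23,4],[33,20],[35,4],[37,0],[44,4],[50,0]]
[[5,6],[6,17],[11,7],[15,0],[23,4],[33,20],[35,4],[37,0],[44,4],[50,0]]
[[5,6],[6,17],[11,7],[14,17],[16,0],[23,4],[33,20],[35,4],[37,0],[44,4],[50,0]]
[[5,6],[6,17],[11,7],[14,17],[16,0],[23,4],[33,20],[35,4],[37,0],[42,1],[44,4],[50,0]]
[[5,6],[6,17],[11,7],[14,17],[16,7],[22,0],[23,4],[33,20],[35,4],[37,0],[42,1],[44,4],[50,0]]
[[5,6],[6,17],[11,7],[14,17],[16,7],[22,0],[23,4],[33,20],[35,4],[37,0],[42,1],[43,10],[46,4],[50,0]]
[[5,6],[6,17],[11,7],[14,17],[16,7],[22,0],[23,4],[33,20],[35,4],[37,0],[42,1],[43,10],[46,4],[50,0]]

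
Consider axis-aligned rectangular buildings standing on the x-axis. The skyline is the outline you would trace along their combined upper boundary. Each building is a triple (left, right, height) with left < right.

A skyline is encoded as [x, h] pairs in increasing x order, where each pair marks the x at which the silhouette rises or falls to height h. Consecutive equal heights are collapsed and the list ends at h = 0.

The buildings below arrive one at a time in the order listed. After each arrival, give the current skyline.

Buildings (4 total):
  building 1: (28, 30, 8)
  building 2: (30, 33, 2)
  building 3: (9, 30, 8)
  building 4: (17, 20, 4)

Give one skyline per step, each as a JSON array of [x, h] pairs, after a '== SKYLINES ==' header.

== SKYLINES ==
[[28,8],[30,0]]
[[28,8],[30,2],[33,0]]
[[9,8],[30,2],[33,0]]
[[9,8],[30,2],[33,0]]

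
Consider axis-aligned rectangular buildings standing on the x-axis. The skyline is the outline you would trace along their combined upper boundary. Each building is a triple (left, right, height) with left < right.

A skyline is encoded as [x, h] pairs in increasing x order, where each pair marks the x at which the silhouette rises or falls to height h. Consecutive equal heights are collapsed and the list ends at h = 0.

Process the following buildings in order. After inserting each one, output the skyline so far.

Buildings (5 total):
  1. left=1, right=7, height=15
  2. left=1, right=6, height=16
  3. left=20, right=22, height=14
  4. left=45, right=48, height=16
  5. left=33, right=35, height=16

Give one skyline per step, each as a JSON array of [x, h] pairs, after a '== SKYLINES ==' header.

== SKYLINES ==
[[1,15],[7,0]]
[[1,16],[6,15],[7,0]]
[[1,16],[6,15],[7,0],[20,14],[22,0]]
[[1,16],[6,15],[7,0],[20,14],[22,0],[45,16],[48,0]]
[[1,16],[6,15],[7,0],[20,14],[22,0],[33,16],[35,0],[45,16],[48,0]]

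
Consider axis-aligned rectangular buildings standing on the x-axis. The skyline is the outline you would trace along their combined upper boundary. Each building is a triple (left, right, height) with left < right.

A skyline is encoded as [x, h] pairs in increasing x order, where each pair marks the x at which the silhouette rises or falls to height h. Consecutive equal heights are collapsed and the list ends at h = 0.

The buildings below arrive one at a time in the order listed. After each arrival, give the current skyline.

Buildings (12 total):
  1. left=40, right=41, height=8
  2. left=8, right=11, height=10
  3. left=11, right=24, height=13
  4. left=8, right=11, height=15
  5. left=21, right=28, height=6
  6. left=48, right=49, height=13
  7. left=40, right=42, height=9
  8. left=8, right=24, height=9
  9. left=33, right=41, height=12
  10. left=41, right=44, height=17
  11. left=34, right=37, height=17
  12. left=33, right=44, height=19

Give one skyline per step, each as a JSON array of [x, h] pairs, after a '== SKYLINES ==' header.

== SKYLINES ==
[[40,8],[41,0]]
[[8,10],[11,0],[40,8],[41,0]]
[[8,10],[11,13],[24,0],[40,8],[41,0]]
[[8,15],[11,13],[24,0],[40,8],[41,0]]
[[8,15],[11,13],[24,6],[28,0],[40,8],[41,0]]
[[8,15],[11,13],[24,6],[28,0],[40,8],[41,0],[48,13],[49,0]]
[[8,15],[11,13],[24,6],[28,0],[40,9],[42,0],[48,13],[49,0]]
[[8,15],[11,13],[24,6],[28,0],[40,9],[42,0],[48,13],[49,0]]
[[8,15],[11,13],[24,6],[28,0],[33,12],[41,9],[42,0],[48,13],[49,0]]
[[8,15],[11,13],[24,6],[28,0],[33,12],[41,17],[44,0],[48,13],[49,0]]
[[8,15],[11,13],[24,6],[28,0],[33,12],[34,17],[37,12],[41,17],[44,0],[48,13],[49,0]]
[[8,15],[11,13],[24,6],[28,0],[33,19],[44,0],[48,13],[49,0]]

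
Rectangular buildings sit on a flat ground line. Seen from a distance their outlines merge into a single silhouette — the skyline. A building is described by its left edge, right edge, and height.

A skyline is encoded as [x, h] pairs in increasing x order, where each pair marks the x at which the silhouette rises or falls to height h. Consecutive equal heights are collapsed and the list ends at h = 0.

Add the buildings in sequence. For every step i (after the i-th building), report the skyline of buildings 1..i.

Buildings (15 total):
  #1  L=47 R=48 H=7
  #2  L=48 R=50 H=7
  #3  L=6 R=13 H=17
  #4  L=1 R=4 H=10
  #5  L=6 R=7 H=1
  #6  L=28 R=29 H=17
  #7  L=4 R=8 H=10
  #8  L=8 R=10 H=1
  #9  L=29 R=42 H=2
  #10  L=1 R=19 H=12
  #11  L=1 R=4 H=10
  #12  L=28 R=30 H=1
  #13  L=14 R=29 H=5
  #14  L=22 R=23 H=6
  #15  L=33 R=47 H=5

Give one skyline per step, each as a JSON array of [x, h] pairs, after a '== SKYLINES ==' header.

== SKYLINES ==
[[47,7],[48,0]]
[[47,7],[50,0]]
[[6,17],[13,0],[47,7],[50,0]]
[[1,10],[4,0],[6,17],[13,0],[47,7],[50,0]]
[[1,10],[4,0],[6,17],[13,0],[47,7],[50,0]]
[[1,10],[4,0],[6,17],[13,0],[28,17],[29,0],[47,7],[50,0]]
[[1,10],[6,17],[13,0],[28,17],[29,0],[47,7],[50,0]]
[[1,10],[6,17],[13,0],[28,17],[29,0],[47,7],[50,0]]
[[1,10],[6,17],[13,0],[28,17],[29,2],[42,0],[47,7],[50,0]]
[[1,12],[6,17],[13,12],[19,0],[28,17],[29,2],[42,0],[47,7],[50,0]]
[[1,12],[6,17],[13,12],[19,0],[28,17],[29,2],[42,0],[47,7],[50,0]]
[[1,12],[6,17],[13,12],[19,0],[28,17],[29,2],[42,0],[47,7],[50,0]]
[[1,12],[6,17],[13,12],[19,5],[28,17],[29,2],[42,0],[47,7],[50,0]]
[[1,12],[6,17],[13,12],[19,5],[22,6],[23,5],[28,17],[29,2],[42,0],[47,7],[50,0]]
[[1,12],[6,17],[13,12],[19,5],[22,6],[23,5],[28,17],[29,2],[33,5],[47,7],[50,0]]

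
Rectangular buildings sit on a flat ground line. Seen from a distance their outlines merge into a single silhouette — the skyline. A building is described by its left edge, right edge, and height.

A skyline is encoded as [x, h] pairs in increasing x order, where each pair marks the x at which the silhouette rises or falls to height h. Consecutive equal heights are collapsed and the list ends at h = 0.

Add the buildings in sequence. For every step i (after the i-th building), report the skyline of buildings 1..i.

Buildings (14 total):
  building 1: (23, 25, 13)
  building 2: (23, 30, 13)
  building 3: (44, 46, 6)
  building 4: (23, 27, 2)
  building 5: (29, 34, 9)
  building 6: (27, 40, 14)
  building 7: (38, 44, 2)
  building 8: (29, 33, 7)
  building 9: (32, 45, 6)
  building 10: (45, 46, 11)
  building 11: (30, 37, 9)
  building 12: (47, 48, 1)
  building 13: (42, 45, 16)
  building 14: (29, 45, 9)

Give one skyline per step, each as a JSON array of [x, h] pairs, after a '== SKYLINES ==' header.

== SKYLINES ==
[[23,13],[25,0]]
[[23,13],[30,0]]
[[23,13],[30,0],[44,6],[46,0]]
[[23,13],[30,0],[44,6],[46,0]]
[[23,13],[30,9],[34,0],[44,6],[46,0]]
[[23,13],[27,14],[40,0],[44,6],[46,0]]
[[23,13],[27,14],[40,2],[44,6],[46,0]]
[[23,13],[27,14],[40,2],[44,6],[46,0]]
[[23,13],[27,14],[40,6],[46,0]]
[[23,13],[27,14],[40,6],[45,11],[46,0]]
[[23,13],[27,14],[40,6],[45,11],[46,0]]
[[23,13],[27,14],[40,6],[45,11],[46,0],[47,1],[48,0]]
[[23,13],[27,14],[40,6],[42,16],[45,11],[46,0],[47,1],[48,0]]
[[23,13],[27,14],[40,9],[42,16],[45,11],[46,0],[47,1],[48,0]]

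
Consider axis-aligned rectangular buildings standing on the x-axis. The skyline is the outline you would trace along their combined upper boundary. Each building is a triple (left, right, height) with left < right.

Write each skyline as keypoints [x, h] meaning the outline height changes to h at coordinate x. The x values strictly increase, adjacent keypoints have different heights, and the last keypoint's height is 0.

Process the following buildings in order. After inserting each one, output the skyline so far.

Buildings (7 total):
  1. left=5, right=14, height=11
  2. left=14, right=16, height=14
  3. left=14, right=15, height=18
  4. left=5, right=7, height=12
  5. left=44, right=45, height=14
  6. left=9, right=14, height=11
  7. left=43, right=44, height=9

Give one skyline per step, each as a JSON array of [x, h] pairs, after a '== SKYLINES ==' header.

== SKYLINES ==
[[5,11],[14,0]]
[[5,11],[14,14],[16,0]]
[[5,11],[14,18],[15,14],[16,0]]
[[5,12],[7,11],[14,18],[15,14],[16,0]]
[[5,12],[7,11],[14,18],[15,14],[16,0],[44,14],[45,0]]
[[5,12],[7,11],[14,18],[15,14],[16,0],[44,14],[45,0]]
[[5,12],[7,11],[14,18],[15,14],[16,0],[43,9],[44,14],[45,0]]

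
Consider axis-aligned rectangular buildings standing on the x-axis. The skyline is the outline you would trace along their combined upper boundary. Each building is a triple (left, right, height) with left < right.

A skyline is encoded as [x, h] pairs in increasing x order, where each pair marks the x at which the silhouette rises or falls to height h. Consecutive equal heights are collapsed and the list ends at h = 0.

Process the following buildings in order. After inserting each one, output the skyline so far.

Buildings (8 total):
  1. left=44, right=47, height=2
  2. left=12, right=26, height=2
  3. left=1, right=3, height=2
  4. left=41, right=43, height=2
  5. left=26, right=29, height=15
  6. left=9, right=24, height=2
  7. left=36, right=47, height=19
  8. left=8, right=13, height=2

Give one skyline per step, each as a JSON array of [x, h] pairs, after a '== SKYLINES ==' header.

== SKYLINES ==
[[44,2],[47,0]]
[[12,2],[26,0],[44,2],[47,0]]
[[1,2],[3,0],[12,2],[26,0],[44,2],[47,0]]
[[1,2],[3,0],[12,2],[26,0],[41,2],[43,0],[44,2],[47,0]]
[[1,2],[3,0],[12,2],[26,15],[29,0],[41,2],[43,0],[44,2],[47,0]]
[[1,2],[3,0],[9,2],[26,15],[29,0],[41,2],[43,0],[44,2],[47,0]]
[[1,2],[3,0],[9,2],[26,15],[29,0],[36,19],[47,0]]
[[1,2],[3,0],[8,2],[26,15],[29,0],[36,19],[47,0]]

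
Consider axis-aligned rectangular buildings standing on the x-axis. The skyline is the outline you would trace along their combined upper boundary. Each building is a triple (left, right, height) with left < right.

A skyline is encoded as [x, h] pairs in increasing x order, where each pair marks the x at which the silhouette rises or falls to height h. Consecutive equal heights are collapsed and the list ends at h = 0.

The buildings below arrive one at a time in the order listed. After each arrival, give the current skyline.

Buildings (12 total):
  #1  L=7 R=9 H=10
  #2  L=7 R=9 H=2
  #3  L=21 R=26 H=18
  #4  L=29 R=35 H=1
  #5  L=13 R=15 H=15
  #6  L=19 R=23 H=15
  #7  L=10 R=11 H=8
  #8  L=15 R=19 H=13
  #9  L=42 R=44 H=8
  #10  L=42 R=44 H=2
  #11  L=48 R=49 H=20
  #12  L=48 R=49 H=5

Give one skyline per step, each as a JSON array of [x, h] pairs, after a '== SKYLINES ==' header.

== SKYLINES ==
[[7,10],[9,0]]
[[7,10],[9,0]]
[[7,10],[9,0],[21,18],[26,0]]
[[7,10],[9,0],[21,18],[26,0],[29,1],[35,0]]
[[7,10],[9,0],[13,15],[15,0],[21,18],[26,0],[29,1],[35,0]]
[[7,10],[9,0],[13,15],[15,0],[19,15],[21,18],[26,0],[29,1],[35,0]]
[[7,10],[9,0],[10,8],[11,0],[13,15],[15,0],[19,15],[21,18],[26,0],[29,1],[35,0]]
[[7,10],[9,0],[10,8],[11,0],[13,15],[15,13],[19,15],[21,18],[26,0],[29,1],[35,0]]
[[7,10],[9,0],[10,8],[11,0],[13,15],[15,13],[19,15],[21,18],[26,0],[29,1],[35,0],[42,8],[44,0]]
[[7,10],[9,0],[10,8],[11,0],[13,15],[15,13],[19,15],[21,18],[26,0],[29,1],[35,0],[42,8],[44,0]]
[[7,10],[9,0],[10,8],[11,0],[13,15],[15,13],[19,15],[21,18],[26,0],[29,1],[35,0],[42,8],[44,0],[48,20],[49,0]]
[[7,10],[9,0],[10,8],[11,0],[13,15],[15,13],[19,15],[21,18],[26,0],[29,1],[35,0],[42,8],[44,0],[48,20],[49,0]]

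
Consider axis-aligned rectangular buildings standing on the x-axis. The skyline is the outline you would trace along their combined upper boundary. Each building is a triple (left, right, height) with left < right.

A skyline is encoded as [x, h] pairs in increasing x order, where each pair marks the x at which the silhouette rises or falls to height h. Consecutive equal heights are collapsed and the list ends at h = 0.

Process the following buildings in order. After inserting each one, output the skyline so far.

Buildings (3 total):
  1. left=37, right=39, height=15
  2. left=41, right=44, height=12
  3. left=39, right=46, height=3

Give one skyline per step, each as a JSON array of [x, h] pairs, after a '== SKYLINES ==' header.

== SKYLINES ==
[[37,15],[39,0]]
[[37,15],[39,0],[41,12],[44,0]]
[[37,15],[39,3],[41,12],[44,3],[46,0]]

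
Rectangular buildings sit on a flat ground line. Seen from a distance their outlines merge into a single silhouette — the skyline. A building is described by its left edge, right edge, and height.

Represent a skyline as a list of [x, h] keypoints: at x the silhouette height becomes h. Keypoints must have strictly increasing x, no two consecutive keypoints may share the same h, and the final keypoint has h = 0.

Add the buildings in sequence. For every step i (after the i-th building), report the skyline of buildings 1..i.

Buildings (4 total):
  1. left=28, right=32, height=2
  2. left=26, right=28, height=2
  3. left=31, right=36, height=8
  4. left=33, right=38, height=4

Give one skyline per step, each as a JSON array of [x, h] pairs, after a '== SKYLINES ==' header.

== SKYLINES ==
[[28,2],[32,0]]
[[26,2],[32,0]]
[[26,2],[31,8],[36,0]]
[[26,2],[31,8],[36,4],[38,0]]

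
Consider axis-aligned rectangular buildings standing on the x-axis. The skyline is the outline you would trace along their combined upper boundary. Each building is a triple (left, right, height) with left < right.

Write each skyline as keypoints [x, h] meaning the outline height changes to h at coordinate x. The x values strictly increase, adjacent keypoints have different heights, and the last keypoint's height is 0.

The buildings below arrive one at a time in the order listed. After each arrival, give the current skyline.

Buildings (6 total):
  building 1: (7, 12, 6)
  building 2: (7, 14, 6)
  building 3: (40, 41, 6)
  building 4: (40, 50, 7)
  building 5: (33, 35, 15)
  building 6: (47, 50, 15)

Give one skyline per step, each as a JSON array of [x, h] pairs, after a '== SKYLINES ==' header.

== SKYLINES ==
[[7,6],[12,0]]
[[7,6],[14,0]]
[[7,6],[14,0],[40,6],[41,0]]
[[7,6],[14,0],[40,7],[50,0]]
[[7,6],[14,0],[33,15],[35,0],[40,7],[50,0]]
[[7,6],[14,0],[33,15],[35,0],[40,7],[47,15],[50,0]]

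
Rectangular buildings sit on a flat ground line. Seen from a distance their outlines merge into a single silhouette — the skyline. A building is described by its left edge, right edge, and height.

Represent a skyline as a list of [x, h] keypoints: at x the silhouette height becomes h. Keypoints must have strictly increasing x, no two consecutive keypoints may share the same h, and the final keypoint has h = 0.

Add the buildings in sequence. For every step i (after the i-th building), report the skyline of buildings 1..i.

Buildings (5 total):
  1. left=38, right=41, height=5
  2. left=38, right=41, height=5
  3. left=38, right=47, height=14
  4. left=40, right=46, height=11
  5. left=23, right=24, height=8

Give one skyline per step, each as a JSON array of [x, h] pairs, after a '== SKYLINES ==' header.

== SKYLINES ==
[[38,5],[41,0]]
[[38,5],[41,0]]
[[38,14],[47,0]]
[[38,14],[47,0]]
[[23,8],[24,0],[38,14],[47,0]]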